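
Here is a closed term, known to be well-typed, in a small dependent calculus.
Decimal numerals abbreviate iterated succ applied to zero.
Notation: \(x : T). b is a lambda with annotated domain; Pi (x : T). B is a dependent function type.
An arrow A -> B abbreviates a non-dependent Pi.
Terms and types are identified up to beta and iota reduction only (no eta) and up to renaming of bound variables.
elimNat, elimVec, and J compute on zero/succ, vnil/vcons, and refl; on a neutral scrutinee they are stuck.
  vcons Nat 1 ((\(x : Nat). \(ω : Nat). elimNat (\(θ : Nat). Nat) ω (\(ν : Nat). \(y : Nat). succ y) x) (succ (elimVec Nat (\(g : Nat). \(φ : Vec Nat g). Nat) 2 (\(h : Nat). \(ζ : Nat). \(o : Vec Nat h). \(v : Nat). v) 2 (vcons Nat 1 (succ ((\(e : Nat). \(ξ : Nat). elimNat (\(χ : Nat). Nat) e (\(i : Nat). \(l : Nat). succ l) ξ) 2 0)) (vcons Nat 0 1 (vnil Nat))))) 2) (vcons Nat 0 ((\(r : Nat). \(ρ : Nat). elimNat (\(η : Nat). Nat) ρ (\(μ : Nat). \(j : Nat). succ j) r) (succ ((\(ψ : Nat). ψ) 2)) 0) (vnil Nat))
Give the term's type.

the term's type:
  Vec Nat 2


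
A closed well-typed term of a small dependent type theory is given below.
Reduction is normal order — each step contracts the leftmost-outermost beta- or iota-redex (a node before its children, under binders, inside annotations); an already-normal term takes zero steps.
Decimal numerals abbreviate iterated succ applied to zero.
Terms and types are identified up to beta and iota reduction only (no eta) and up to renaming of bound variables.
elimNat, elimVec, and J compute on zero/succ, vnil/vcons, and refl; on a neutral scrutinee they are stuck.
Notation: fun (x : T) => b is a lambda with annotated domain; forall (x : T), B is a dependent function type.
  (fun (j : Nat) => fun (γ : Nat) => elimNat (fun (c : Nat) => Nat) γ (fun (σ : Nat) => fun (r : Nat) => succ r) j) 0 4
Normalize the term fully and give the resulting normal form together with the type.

normal form:
  4
the term's type:
  Nat
observation: the first redex contracted is a beta-redex; the normal form is reached in 3 normal-order steps.


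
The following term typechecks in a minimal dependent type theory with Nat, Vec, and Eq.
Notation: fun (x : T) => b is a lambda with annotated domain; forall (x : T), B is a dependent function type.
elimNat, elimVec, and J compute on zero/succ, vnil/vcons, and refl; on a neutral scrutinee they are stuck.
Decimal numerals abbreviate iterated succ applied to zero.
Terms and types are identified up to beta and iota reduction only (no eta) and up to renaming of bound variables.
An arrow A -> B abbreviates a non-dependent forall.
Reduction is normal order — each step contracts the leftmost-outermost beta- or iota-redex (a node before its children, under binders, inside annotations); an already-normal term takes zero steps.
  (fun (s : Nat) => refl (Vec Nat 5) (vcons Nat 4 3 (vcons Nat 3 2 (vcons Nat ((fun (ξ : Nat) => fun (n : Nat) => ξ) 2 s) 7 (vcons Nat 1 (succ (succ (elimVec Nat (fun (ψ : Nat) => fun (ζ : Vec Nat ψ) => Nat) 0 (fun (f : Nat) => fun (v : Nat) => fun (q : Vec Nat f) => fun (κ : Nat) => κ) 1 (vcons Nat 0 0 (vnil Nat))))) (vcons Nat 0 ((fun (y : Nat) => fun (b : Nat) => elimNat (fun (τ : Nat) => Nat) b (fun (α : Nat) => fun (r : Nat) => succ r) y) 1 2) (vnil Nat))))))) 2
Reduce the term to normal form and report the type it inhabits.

normal form:
  refl (Vec Nat 5) (vcons Nat 4 3 (vcons Nat 3 2 (vcons Nat 2 7 (vcons Nat 1 2 (vcons Nat 0 3 (vnil Nat))))))
the term's type:
  Eq (Vec Nat 5) (vcons Nat 4 3 (vcons Nat 3 2 (vcons Nat 2 7 (vcons Nat 1 2 (vcons Nat 0 3 (vnil Nat)))))) (vcons Nat 4 3 (vcons Nat 3 2 (vcons Nat 2 7 (vcons Nat 1 2 (vcons Nat 0 3 (vnil Nat))))))
observation: 15 normal-order steps separate the term from its normal form.


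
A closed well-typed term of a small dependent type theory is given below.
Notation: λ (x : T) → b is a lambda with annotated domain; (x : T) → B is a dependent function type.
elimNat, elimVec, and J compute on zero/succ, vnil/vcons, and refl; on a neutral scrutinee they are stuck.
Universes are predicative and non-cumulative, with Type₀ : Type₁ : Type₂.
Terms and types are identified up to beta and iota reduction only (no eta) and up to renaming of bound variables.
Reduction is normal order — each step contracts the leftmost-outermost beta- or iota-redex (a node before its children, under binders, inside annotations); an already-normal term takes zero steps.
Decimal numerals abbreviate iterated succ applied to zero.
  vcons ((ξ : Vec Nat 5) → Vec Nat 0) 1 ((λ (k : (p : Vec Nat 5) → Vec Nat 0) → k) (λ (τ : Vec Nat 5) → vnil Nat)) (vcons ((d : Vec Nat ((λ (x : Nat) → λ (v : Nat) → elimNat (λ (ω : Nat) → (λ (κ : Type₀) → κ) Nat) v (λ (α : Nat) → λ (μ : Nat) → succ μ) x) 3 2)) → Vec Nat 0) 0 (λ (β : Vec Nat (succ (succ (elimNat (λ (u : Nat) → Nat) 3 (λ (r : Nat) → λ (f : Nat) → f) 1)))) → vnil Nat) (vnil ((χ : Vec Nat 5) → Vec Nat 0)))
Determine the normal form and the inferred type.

resulting normal form:
  vcons ((ξ : Vec Nat 5) → Vec Nat 0) 1 (λ (k : Vec Nat 5) → vnil Nat) (vcons ((p : Vec Nat 5) → Vec Nat 0) 0 (λ (τ : Vec Nat 5) → vnil Nat) (vnil ((d : Vec Nat 5) → Vec Nat 0)))
the term's type:
  Vec ((ξ : Vec Nat 5) → Vec Nat 0) 2


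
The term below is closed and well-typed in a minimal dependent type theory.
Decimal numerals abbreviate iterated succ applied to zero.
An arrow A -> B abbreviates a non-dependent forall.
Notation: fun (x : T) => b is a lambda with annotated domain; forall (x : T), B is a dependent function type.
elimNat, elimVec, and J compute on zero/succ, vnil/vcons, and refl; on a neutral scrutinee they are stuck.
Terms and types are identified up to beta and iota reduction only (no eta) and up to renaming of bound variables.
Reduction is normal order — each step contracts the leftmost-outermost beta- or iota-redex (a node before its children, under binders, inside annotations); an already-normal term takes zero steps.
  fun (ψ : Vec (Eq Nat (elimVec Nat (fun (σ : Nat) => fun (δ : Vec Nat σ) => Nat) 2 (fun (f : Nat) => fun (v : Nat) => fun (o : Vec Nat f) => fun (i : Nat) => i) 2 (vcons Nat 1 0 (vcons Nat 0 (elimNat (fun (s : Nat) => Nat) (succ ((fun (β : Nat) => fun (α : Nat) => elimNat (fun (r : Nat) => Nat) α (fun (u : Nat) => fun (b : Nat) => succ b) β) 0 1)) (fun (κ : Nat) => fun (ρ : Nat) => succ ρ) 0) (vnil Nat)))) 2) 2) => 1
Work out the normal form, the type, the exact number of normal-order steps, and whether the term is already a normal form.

resulting normal form:
  fun (ψ : Vec (Eq Nat 2 2) 2) => 1
the term's type:
  Vec (Eq Nat 2 2) 2 -> Nat
steps to reach normal form (normal order): 11
term was already normal: no
first contracted redex: an elimVec iota-redex


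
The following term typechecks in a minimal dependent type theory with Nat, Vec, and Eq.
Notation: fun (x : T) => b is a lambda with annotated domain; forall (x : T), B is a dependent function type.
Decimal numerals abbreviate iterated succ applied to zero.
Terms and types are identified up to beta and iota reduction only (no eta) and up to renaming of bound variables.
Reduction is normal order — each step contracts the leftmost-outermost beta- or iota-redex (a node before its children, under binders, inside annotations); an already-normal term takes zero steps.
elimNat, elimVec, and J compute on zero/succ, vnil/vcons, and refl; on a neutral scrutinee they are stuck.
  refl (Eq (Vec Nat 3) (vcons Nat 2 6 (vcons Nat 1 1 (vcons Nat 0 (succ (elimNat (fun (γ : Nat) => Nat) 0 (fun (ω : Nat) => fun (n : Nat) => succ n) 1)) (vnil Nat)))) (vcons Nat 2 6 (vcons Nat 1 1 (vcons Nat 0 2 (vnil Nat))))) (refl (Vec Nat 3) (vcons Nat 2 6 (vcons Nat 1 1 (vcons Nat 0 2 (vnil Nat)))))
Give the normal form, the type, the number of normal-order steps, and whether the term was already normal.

normal form:
  refl (Eq (Vec Nat 3) (vcons Nat 2 6 (vcons Nat 1 1 (vcons Nat 0 2 (vnil Nat)))) (vcons Nat 2 6 (vcons Nat 1 1 (vcons Nat 0 2 (vnil Nat))))) (refl (Vec Nat 3) (vcons Nat 2 6 (vcons Nat 1 1 (vcons Nat 0 2 (vnil Nat)))))
type:
  Eq (Eq (Vec Nat 3) (vcons Nat 2 6 (vcons Nat 1 1 (vcons Nat 0 2 (vnil Nat)))) (vcons Nat 2 6 (vcons Nat 1 1 (vcons Nat 0 2 (vnil Nat))))) (refl (Vec Nat 3) (vcons Nat 2 6 (vcons Nat 1 1 (vcons Nat 0 2 (vnil Nat))))) (refl (Vec Nat 3) (vcons Nat 2 6 (vcons Nat 1 1 (vcons Nat 0 2 (vnil Nat)))))
normal-order step count: 4
already normal: no
first contracted redex: an elimNat iota-redex


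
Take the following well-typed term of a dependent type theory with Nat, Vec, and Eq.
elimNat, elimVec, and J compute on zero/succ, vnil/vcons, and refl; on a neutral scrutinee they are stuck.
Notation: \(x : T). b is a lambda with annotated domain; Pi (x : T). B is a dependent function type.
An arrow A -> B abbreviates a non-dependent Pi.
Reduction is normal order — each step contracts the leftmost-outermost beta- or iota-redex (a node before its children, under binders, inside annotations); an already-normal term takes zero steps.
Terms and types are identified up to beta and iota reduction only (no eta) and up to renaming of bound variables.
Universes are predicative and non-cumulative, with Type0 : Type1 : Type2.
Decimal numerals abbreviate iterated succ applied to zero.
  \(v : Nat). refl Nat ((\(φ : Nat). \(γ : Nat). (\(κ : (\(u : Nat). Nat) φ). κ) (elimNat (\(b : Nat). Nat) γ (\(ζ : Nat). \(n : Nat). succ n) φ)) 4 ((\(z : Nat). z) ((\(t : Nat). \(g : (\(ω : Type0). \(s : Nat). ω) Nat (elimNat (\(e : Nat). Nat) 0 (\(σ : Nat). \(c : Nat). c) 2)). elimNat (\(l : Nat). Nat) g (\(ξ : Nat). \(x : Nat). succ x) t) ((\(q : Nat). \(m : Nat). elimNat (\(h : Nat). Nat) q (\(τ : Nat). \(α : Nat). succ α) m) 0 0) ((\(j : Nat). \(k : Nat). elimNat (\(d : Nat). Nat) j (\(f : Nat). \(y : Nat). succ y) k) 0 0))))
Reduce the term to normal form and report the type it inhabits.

resulting normal form:
  \(v : Nat). refl Nat 4
the term's type:
  Nat -> Eq Nat 4 4


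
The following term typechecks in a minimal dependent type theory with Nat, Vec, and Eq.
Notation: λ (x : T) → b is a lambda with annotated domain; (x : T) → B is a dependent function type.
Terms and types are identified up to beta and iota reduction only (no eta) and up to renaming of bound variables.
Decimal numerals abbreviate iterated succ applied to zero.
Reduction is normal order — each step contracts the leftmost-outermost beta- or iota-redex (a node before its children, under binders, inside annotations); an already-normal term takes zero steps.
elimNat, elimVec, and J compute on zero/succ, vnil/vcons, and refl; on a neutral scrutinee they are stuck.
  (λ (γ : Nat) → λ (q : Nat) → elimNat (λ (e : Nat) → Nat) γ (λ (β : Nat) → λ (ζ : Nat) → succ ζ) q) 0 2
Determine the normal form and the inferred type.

normal form:
  2
type:
  Nat


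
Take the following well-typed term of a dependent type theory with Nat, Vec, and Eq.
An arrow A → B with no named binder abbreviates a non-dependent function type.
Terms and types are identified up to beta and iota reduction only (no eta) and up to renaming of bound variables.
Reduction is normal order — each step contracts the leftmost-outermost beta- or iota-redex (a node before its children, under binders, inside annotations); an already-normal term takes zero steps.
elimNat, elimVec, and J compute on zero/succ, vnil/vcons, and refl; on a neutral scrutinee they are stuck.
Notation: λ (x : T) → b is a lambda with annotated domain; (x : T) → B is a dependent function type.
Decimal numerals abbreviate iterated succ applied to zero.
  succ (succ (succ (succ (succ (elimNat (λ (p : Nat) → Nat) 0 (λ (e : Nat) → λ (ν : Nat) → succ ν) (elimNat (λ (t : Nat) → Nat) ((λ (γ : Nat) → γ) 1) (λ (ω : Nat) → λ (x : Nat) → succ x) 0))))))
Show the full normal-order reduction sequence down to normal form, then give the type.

normal-order reduction:
  succ (succ (succ (succ (succ (elimNat (λ (p : Nat) → Nat) 0 (λ (e : Nat) → λ (ν : Nat) → succ ν) (elimNat (λ (t : Nat) → Nat) ((λ (γ : Nat) → γ) 1) (λ (ω : Nat) → λ (x : Nat) → succ x) 0))))))
  ~> succ (succ (succ (succ (succ (elimNat (λ (p : Nat) → Nat) 0 (λ (e : Nat) → λ (ν : Nat) → succ ν) ((λ (t : Nat) → t) 1))))))
  ~> succ (succ (succ (succ (succ (elimNat (λ (p : Nat) → Nat) 0 (λ (e : Nat) → λ (ν : Nat) → succ ν) 1)))))
  ~> succ (succ (succ (succ (succ ((λ (p : Nat) → λ (e : Nat) → succ e) 0 (elimNat (λ (ν : Nat) → Nat) 0 (λ (t : Nat) → λ (γ : Nat) → succ γ) 0))))))
  ~> succ (succ (succ (succ (succ ((λ (p : Nat) → succ p) (elimNat (λ (e : Nat) → Nat) 0 (λ (ν : Nat) → λ (t : Nat) → succ t) 0))))))
  ~> succ (succ (succ (succ (succ (succ (elimNat (λ (p : Nat) → Nat) 0 (λ (e : Nat) → λ (ν : Nat) → succ ν) 0))))))
  ~> 6
the term's type:
  Nat


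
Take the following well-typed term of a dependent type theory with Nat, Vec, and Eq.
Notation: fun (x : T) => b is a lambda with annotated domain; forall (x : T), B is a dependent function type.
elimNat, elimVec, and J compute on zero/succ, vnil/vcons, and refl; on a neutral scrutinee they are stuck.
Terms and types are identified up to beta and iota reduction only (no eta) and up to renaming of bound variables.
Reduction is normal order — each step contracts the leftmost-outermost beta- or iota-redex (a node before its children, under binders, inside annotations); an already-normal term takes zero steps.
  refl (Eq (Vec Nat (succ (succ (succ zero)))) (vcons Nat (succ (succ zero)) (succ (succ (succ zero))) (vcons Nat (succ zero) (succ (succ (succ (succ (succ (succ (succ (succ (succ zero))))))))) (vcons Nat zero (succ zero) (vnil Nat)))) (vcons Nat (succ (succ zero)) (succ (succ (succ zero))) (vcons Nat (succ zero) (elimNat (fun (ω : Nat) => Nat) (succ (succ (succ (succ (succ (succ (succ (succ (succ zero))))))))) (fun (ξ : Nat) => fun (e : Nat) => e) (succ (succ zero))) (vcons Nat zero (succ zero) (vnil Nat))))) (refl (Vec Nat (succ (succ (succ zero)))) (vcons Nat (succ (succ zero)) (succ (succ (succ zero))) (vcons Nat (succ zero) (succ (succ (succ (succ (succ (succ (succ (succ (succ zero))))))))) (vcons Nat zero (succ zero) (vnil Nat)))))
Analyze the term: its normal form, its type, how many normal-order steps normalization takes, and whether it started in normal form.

reduced normal form:
  refl (Eq (Vec Nat (succ (succ (succ zero)))) (vcons Nat (succ (succ zero)) (succ (succ (succ zero))) (vcons Nat (succ zero) (succ (succ (succ (succ (succ (succ (succ (succ (succ zero))))))))) (vcons Nat zero (succ zero) (vnil Nat)))) (vcons Nat (succ (succ zero)) (succ (succ (succ zero))) (vcons Nat (succ zero) (succ (succ (succ (succ (succ (succ (succ (succ (succ zero))))))))) (vcons Nat zero (succ zero) (vnil Nat))))) (refl (Vec Nat (succ (succ (succ zero)))) (vcons Nat (succ (succ zero)) (succ (succ (succ zero))) (vcons Nat (succ zero) (succ (succ (succ (succ (succ (succ (succ (succ (succ zero))))))))) (vcons Nat zero (succ zero) (vnil Nat)))))
type:
  Eq (Eq (Vec Nat (succ (succ (succ zero)))) (vcons Nat (succ (succ zero)) (succ (succ (succ zero))) (vcons Nat (succ zero) (succ (succ (succ (succ (succ (succ (succ (succ (succ zero))))))))) (vcons Nat zero (succ zero) (vnil Nat)))) (vcons Nat (succ (succ zero)) (succ (succ (succ zero))) (vcons Nat (succ zero) (succ (succ (succ (succ (succ (succ (succ (succ (succ zero))))))))) (vcons Nat zero (succ zero) (vnil Nat))))) (refl (Vec Nat (succ (succ (succ zero)))) (vcons Nat (succ (succ zero)) (succ (succ (succ zero))) (vcons Nat (succ zero) (succ (succ (succ (succ (succ (succ (succ (succ (succ zero))))))))) (vcons Nat zero (succ zero) (vnil Nat))))) (refl (Vec Nat (succ (succ (succ zero)))) (vcons Nat (succ (succ zero)) (succ (succ (succ zero))) (vcons Nat (succ zero) (succ (succ (succ (succ (succ (succ (succ (succ (succ zero))))))))) (vcons Nat zero (succ zero) (vnil Nat)))))
steps to reach normal form (normal order): 7
already normal: no
first contracted redex: an elimNat iota-redex


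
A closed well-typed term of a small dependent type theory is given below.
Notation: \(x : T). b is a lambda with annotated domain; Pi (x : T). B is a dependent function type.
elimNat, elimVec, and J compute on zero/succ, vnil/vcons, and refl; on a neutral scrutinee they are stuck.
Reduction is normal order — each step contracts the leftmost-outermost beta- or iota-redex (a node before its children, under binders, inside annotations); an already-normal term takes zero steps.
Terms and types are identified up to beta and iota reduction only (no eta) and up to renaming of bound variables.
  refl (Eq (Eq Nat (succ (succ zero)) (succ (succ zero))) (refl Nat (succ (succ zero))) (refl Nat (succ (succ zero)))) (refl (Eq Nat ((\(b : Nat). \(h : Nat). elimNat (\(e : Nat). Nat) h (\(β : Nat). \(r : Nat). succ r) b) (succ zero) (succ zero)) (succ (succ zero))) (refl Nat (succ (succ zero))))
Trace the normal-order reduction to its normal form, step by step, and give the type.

normal-order reduction:
  refl (Eq (Eq Nat (succ (succ zero)) (succ (succ zero))) (refl Nat (succ (succ zero))) (refl Nat (succ (succ zero)))) (refl (Eq Nat ((\(b : Nat). \(h : Nat). elimNat (\(e : Nat). Nat) h (\(β : Nat). \(r : Nat). succ r) b) (succ zero) (succ zero)) (succ (succ zero))) (refl Nat (succ (succ zero))))
  ~> refl (Eq (Eq Nat (succ (succ zero)) (succ (succ zero))) (refl Nat (succ (succ zero))) (refl Nat (succ (succ zero)))) (refl (Eq Nat ((\(b : Nat). elimNat (\(h : Nat). Nat) b (\(e : Nat). \(β : Nat). succ β) (succ zero)) (succ zero)) (succ (succ zero))) (refl Nat (succ (succ zero))))
  ~> refl (Eq (Eq Nat (succ (succ zero)) (succ (succ zero))) (refl Nat (succ (succ zero))) (refl Nat (succ (succ zero)))) (refl (Eq Nat (elimNat (\(b : Nat). Nat) (succ zero) (\(h : Nat). \(e : Nat). succ e) (succ zero)) (succ (succ zero))) (refl Nat (succ (succ zero))))
  ~> refl (Eq (Eq Nat (succ (succ zero)) (succ (succ zero))) (refl Nat (succ (succ zero))) (refl Nat (succ (succ zero)))) (refl (Eq Nat ((\(b : Nat). \(h : Nat). succ h) zero (elimNat (\(e : Nat). Nat) (succ zero) (\(β : Nat). \(r : Nat). succ r) zero)) (succ (succ zero))) (refl Nat (succ (succ zero))))
  ~> refl (Eq (Eq Nat (succ (succ zero)) (succ (succ zero))) (refl Nat (succ (succ zero))) (refl Nat (succ (succ zero)))) (refl (Eq Nat ((\(b : Nat). succ b) (elimNat (\(h : Nat). Nat) (succ zero) (\(e : Nat). \(β : Nat). succ β) zero)) (succ (succ zero))) (refl Nat (succ (succ zero))))
  ~> refl (Eq (Eq Nat (succ (succ zero)) (succ (succ zero))) (refl Nat (succ (succ zero))) (refl Nat (succ (succ zero)))) (refl (Eq Nat (succ (elimNat (\(b : Nat). Nat) (succ zero) (\(h : Nat). \(e : Nat). succ e) zero)) (succ (succ zero))) (refl Nat (succ (succ zero))))
  ~> refl (Eq (Eq Nat (succ (succ zero)) (succ (succ zero))) (refl Nat (succ (succ zero))) (refl Nat (succ (succ zero)))) (refl (Eq Nat (succ (succ zero)) (succ (succ zero))) (refl Nat (succ (succ zero))))
inferred type:
  Eq (Eq (Eq Nat (succ (succ zero)) (succ (succ zero))) (refl Nat (succ (succ zero))) (refl Nat (succ (succ zero)))) (refl (Eq Nat (succ (succ zero)) (succ (succ zero))) (refl Nat (succ (succ zero)))) (refl (Eq Nat (succ (succ zero)) (succ (succ zero))) (refl Nat (succ (succ zero))))


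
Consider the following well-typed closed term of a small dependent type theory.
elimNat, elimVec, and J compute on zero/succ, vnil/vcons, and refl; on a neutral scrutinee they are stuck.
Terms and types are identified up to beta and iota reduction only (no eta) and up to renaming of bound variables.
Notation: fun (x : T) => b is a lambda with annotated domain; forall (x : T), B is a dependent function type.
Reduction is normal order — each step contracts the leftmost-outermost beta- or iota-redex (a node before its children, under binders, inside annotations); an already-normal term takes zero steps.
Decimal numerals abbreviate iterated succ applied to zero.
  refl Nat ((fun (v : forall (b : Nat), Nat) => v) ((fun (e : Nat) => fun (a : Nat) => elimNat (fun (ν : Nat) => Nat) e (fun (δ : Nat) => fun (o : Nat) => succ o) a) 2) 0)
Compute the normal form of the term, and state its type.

resulting normal form:
  refl Nat 2
type:
  Eq Nat 2 2


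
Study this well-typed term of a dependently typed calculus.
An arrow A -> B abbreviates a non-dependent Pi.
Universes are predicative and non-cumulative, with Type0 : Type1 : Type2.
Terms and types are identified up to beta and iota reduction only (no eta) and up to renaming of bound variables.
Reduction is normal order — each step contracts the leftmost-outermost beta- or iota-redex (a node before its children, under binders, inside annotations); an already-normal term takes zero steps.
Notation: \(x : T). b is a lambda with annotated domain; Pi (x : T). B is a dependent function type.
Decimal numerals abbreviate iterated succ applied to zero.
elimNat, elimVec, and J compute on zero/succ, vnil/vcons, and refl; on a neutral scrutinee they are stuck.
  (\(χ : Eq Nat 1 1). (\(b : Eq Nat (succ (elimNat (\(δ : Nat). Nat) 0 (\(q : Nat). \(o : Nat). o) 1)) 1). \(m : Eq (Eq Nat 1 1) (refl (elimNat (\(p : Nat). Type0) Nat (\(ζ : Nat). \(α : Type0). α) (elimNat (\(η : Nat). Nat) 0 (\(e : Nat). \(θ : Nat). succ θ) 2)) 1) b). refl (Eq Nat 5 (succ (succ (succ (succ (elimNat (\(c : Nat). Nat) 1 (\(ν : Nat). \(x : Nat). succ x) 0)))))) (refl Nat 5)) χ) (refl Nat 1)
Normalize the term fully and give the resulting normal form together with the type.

normal form:
  \(χ : Eq (Eq Nat 1 1) (refl Nat 1) (refl Nat 1)). refl (Eq Nat 5 5) (refl Nat 5)
type:
  Eq (Eq Nat 1 1) (refl Nat 1) (refl Nat 1) -> Eq (Eq Nat 5 5) (refl Nat 5) (refl Nat 5)
observation: 17 normal-order steps separate the term from its normal form.


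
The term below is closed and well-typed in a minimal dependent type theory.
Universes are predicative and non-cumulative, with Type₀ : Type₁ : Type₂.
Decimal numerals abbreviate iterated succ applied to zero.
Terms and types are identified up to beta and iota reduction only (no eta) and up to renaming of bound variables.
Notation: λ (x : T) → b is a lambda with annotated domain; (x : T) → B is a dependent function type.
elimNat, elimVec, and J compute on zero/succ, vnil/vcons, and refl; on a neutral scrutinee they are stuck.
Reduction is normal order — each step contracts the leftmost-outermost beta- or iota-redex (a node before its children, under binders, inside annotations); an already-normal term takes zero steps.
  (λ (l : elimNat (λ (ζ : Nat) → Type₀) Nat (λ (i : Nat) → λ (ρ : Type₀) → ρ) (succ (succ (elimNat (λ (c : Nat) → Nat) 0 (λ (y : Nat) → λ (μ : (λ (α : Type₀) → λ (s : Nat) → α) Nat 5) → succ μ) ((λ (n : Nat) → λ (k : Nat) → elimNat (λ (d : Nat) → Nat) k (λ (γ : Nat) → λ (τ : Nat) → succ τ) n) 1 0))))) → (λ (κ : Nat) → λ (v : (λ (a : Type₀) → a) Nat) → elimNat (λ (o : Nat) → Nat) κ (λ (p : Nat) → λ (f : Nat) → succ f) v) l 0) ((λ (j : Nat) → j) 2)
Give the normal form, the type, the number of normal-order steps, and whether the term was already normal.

reduced normal form:
  2
the term's type:
  Nat
reduction steps (normal order): 5
already normal: no
first contracted redex: a beta-redex


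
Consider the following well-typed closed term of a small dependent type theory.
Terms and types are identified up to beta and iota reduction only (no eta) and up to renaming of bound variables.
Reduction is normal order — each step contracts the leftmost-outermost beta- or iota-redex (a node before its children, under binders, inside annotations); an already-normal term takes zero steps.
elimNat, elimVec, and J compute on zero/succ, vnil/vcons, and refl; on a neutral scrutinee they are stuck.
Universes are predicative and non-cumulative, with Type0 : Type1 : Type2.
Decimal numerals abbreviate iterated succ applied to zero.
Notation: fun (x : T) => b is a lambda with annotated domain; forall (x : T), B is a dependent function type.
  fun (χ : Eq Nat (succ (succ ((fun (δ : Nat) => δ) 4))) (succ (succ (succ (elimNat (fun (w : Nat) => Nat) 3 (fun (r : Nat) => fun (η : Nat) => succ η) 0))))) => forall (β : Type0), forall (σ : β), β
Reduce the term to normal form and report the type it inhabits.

resulting normal form:
  fun (χ : Eq Nat 6 6) => forall (δ : Type0), forall (w : δ), δ
type:
  forall (χ : Eq Nat 6 6), Type1
observation: 2 normal-order steps separate the term from its normal form.


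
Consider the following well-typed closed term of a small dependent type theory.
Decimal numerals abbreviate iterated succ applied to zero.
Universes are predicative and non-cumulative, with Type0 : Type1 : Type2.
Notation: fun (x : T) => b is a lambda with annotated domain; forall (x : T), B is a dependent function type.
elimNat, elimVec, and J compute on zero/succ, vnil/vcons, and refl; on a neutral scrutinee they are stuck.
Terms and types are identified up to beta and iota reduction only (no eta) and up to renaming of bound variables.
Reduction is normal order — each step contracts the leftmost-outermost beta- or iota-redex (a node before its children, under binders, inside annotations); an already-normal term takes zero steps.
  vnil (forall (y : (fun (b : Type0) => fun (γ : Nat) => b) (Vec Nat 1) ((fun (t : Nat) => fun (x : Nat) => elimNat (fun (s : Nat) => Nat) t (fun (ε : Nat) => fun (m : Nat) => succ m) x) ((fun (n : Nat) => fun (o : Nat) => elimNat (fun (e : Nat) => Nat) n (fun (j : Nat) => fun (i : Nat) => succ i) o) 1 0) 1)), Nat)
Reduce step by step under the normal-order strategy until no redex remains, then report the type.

normal-order reduction:
  vnil (forall (y : (fun (b : Type0) => fun (γ : Nat) => b) (Vec Nat 1) ((fun (t : Nat) => fun (x : Nat) => elimNat (fun (s : Nat) => Nat) t (fun (ε : Nat) => fun (m : Nat) => succ m) x) ((fun (n : Nat) => fun (o : Nat) => elimNat (fun (e : Nat) => Nat) n (fun (j : Nat) => fun (i : Nat) => succ i) o) 1 0) 1)), Nat)
  ~> vnil (forall (y : (fun (b : Nat) => Vec Nat 1) ((fun (γ : Nat) => fun (t : Nat) => elimNat (fun (x : Nat) => Nat) γ (fun (s : Nat) => fun (ε : Nat) => succ ε) t) ((fun (m : Nat) => fun (n : Nat) => elimNat (fun (o : Nat) => Nat) m (fun (e : Nat) => fun (j : Nat) => succ j) n) 1 0) 1)), Nat)
  ~> vnil (forall (y : Vec Nat 1), Nat)
the term's type:
  Vec (forall (y : Vec Nat 1), Nat) 0


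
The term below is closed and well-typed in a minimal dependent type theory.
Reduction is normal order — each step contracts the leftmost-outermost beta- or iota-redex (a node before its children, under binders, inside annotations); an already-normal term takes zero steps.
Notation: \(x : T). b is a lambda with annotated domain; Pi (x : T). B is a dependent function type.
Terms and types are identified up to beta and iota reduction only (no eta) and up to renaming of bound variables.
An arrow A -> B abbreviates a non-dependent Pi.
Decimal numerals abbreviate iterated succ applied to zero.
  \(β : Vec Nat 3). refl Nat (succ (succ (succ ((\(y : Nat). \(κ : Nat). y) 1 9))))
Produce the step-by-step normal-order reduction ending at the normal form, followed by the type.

reduction (normal order):
  \(β : Vec Nat 3). refl Nat (succ (succ (succ ((\(y : Nat). \(κ : Nat). y) 1 9))))
  ~> \(β : Vec Nat 3). refl Nat (succ (succ (succ ((\(y : Nat). 1) 9))))
  ~> \(β : Vec Nat 3). refl Nat 4
the term's type:
  Vec Nat 3 -> Eq Nat 4 4


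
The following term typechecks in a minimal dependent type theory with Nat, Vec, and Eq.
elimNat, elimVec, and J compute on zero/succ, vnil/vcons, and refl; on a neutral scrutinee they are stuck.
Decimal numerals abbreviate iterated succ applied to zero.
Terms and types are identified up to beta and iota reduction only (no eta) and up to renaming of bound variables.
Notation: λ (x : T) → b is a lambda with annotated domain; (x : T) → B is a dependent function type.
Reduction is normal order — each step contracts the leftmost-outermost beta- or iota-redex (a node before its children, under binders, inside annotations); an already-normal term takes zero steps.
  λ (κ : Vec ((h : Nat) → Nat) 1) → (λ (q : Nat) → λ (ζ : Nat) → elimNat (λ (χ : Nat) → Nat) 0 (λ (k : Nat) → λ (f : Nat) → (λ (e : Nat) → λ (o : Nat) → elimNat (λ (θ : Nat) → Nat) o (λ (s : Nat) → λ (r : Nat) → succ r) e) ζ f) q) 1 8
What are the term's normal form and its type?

normal form:
  λ (κ : Vec ((h : Nat) → Nat) 1) → 8
the term's type:
  (κ : Vec ((h : Nat) → Nat) 1) → Nat
observation: 33 normal-order steps separate the term from its normal form.


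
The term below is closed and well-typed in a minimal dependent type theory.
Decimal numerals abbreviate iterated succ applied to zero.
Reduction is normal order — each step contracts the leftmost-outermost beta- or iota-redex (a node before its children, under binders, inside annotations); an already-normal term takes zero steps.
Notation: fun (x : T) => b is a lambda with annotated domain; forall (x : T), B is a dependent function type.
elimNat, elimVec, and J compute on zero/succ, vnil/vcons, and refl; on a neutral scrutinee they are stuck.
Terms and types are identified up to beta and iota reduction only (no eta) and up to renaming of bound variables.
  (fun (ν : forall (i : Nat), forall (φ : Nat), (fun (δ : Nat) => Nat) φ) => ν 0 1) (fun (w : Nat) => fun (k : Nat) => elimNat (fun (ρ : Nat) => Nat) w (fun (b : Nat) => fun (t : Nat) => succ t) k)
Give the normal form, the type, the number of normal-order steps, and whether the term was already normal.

resulting normal form:
  1
the term's type:
  Nat
normal-order step count: 7
started in normal form: no
first contracted redex: a beta-redex


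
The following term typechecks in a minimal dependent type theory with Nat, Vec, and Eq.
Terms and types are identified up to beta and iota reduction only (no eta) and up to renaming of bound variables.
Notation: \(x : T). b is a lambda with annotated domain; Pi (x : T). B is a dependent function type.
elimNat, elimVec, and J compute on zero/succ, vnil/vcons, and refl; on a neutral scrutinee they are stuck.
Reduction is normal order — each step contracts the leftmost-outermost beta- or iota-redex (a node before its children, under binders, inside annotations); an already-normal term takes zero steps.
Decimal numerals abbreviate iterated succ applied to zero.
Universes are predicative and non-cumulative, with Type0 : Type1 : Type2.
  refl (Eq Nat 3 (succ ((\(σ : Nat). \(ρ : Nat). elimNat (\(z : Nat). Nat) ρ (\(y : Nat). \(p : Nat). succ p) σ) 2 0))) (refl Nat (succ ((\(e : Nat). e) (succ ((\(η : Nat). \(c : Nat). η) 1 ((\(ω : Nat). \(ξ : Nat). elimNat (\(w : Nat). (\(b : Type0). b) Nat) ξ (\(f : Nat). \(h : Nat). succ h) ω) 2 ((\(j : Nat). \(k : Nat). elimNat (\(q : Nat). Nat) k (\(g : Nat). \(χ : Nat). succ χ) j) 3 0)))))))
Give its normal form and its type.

reduced normal form:
  refl (Eq Nat 3 3) (refl Nat 3)
the term's type:
  Eq (Eq Nat 3 3) (refl Nat 3) (refl Nat 3)


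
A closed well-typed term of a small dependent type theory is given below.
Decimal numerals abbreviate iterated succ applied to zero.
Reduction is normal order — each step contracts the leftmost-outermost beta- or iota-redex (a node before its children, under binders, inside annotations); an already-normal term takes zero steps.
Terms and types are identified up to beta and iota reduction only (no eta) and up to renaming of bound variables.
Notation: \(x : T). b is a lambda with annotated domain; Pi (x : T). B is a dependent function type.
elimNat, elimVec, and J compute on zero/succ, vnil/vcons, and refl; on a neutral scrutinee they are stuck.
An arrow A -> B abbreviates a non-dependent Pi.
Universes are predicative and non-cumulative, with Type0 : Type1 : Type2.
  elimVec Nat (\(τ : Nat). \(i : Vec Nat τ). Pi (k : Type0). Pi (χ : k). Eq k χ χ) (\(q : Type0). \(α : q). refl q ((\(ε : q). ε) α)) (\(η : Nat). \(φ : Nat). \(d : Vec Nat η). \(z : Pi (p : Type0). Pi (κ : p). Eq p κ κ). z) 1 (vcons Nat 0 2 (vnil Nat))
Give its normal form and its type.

normal form:
  \(τ : Type0). \(i : τ). refl τ i
the term's type:
  Pi (τ : Type0). Pi (i : τ). Eq τ i i
observation: 7 normal-order steps separate the term from its normal form.


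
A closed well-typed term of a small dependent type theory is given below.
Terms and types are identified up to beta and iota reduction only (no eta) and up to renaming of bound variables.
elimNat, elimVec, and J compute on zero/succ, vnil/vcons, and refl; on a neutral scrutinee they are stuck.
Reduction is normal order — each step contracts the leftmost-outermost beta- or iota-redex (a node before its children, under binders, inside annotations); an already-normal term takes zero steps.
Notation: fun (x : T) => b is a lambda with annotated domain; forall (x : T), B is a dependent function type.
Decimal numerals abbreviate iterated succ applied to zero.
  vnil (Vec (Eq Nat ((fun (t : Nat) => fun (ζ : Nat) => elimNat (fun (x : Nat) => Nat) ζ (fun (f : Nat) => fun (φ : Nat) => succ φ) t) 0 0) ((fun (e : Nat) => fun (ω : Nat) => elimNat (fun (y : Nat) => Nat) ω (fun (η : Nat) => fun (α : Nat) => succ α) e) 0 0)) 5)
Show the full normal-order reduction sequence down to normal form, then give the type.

normal-order reduction sequence:
  vnil (Vec (Eq Nat ((fun (t : Nat) => fun (ζ : Nat) => elimNat (fun (x : Nat) => Nat) ζ (fun (f : Nat) => fun (φ : Nat) => succ φ) t) 0 0) ((fun (e : Nat) => fun (ω : Nat) => elimNat (fun (y : Nat) => Nat) ω (fun (η : Nat) => fun (α : Nat) => succ α) e) 0 0)) 5)
  ~> vnil (Vec (Eq Nat ((fun (t : Nat) => elimNat (fun (ζ : Nat) => Nat) t (fun (x : Nat) => fun (f : Nat) => succ f) 0) 0) ((fun (φ : Nat) => fun (e : Nat) => elimNat (fun (ω : Nat) => Nat) e (fun (y : Nat) => fun (η : Nat) => succ η) φ) 0 0)) 5)
  ~> vnil (Vec (Eq Nat (elimNat (fun (t : Nat) => Nat) 0 (fun (ζ : Nat) => fun (x : Nat) => succ x) 0) ((fun (f : Nat) => fun (φ : Nat) => elimNat (fun (e : Nat) => Nat) φ (fun (ω : Nat) => fun (y : Nat) => succ y) f) 0 0)) 5)
  ~> vnil (Vec (Eq Nat 0 ((fun (t : Nat) => fun (ζ : Nat) => elimNat (fun (x : Nat) => Nat) ζ (fun (f : Nat) => fun (φ : Nat) => succ φ) t) 0 0)) 5)
  ~> vnil (Vec (Eq Nat 0 ((fun (t : Nat) => elimNat (fun (ζ : Nat) => Nat) t (fun (x : Nat) => fun (f : Nat) => succ f) 0) 0)) 5)
  ~> vnil (Vec (Eq Nat 0 (elimNat (fun (t : Nat) => Nat) 0 (fun (ζ : Nat) => fun (x : Nat) => succ x) 0)) 5)
  ~> vnil (Vec (Eq Nat 0 0) 5)
the term's type:
  Vec (Vec (Eq Nat 0 0) 5) 0


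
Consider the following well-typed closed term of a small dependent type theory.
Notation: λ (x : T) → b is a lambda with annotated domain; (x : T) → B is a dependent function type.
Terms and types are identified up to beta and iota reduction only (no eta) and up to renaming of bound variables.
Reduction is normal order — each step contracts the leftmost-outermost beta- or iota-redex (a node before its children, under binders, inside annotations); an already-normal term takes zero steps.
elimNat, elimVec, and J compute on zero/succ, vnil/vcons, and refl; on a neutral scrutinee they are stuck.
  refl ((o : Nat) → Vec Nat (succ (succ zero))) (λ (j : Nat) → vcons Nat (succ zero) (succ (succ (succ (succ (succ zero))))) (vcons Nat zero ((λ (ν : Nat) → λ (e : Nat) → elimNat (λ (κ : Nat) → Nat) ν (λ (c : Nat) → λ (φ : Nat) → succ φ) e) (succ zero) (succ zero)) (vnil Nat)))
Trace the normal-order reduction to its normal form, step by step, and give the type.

reduction (normal order):
  refl ((o : Nat) → Vec Nat (succ (succ zero))) (λ (j : Nat) → vcons Nat (succ zero) (succ (succ (succ (succ (succ zero))))) (vcons Nat zero ((λ (ν : Nat) → λ (e : Nat) → elimNat (λ (κ : Nat) → Nat) ν (λ (c : Nat) → λ (φ : Nat) → succ φ) e) (succ zero) (succ zero)) (vnil Nat)))
  ~> refl ((o : Nat) → Vec Nat (succ (succ zero))) (λ (j : Nat) → vcons Nat (succ zero) (succ (succ (succ (succ (succ zero))))) (vcons Nat zero ((λ (ν : Nat) → elimNat (λ (e : Nat) → Nat) (succ zero) (λ (κ : Nat) → λ (c : Nat) → succ c) ν) (succ zero)) (vnil Nat)))
  ~> refl ((o : Nat) → Vec Nat (succ (succ zero))) (λ (j : Nat) → vcons Nat (succ zero) (succ (succ (succ (succ (succ zero))))) (vcons Nat zero (elimNat (λ (ν : Nat) → Nat) (succ zero) (λ (e : Nat) → λ (κ : Nat) → succ κ) (succ zero)) (vnil Nat)))
  ~> refl ((o : Nat) → Vec Nat (succ (succ zero))) (λ (j : Nat) → vcons Nat (succ zero) (succ (succ (succ (succ (succ zero))))) (vcons Nat zero ((λ (ν : Nat) → λ (e : Nat) → succ e) zero (elimNat (λ (κ : Nat) → Nat) (succ zero) (λ (c : Nat) → λ (φ : Nat) → succ φ) zero)) (vnil Nat)))
  ~> refl ((o : Nat) → Vec Nat (succ (succ zero))) (λ (j : Nat) → vcons Nat (succ zero) (succ (succ (succ (succ (succ zero))))) (vcons Nat zero ((λ (ν : Nat) → succ ν) (elimNat (λ (e : Nat) → Nat) (succ zero) (λ (κ : Nat) → λ (c : Nat) → succ c) zero)) (vnil Nat)))
  ~> refl ((o : Nat) → Vec Nat (succ (succ zero))) (λ (j : Nat) → vcons Nat (succ zero) (succ (succ (succ (succ (succ zero))))) (vcons Nat zero (succ (elimNat (λ (ν : Nat) → Nat) (succ zero) (λ (e : Nat) → λ (κ : Nat) → succ κ) zero)) (vnil Nat)))
  ~> refl ((o : Nat) → Vec Nat (succ (succ zero))) (λ (j : Nat) → vcons Nat (succ zero) (succ (succ (succ (succ (succ zero))))) (vcons Nat zero (succ (succ zero)) (vnil Nat)))
the term's type:
  Eq ((o : Nat) → Vec Nat (succ (succ zero))) (λ (j : Nat) → vcons Nat (succ zero) (succ (succ (succ (succ (succ zero))))) (vcons Nat zero (succ (succ zero)) (vnil Nat))) (λ (ν : Nat) → vcons Nat (succ zero) (succ (succ (succ (succ (succ zero))))) (vcons Nat zero (succ (succ zero)) (vnil Nat)))


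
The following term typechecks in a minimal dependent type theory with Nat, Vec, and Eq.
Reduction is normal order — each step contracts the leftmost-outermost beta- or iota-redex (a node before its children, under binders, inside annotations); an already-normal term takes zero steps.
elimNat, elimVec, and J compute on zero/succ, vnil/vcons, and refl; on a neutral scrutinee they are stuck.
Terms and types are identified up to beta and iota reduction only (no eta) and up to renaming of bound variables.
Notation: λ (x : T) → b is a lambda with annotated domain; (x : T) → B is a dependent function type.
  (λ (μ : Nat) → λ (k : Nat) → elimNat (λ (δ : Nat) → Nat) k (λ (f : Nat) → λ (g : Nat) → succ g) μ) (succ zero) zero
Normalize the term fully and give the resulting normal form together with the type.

reduced normal form:
  succ zero
type:
  Nat
observation: normalization takes exactly 6 steps under the normal-order strategy.


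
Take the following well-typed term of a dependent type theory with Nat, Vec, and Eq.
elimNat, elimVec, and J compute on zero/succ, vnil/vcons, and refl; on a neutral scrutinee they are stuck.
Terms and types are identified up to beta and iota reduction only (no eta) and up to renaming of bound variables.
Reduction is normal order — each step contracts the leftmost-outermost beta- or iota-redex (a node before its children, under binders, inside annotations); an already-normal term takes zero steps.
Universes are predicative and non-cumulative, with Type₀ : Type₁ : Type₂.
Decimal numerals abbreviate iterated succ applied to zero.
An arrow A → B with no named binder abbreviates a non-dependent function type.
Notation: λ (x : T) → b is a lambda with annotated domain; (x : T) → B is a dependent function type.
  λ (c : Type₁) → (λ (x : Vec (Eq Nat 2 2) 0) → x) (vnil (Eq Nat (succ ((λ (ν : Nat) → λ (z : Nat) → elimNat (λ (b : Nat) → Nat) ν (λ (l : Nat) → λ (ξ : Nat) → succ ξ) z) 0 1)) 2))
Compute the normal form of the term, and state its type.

reduced normal form:
  λ (c : Type₁) → vnil (Eq Nat 2 2)
the term's type:
  Type₁ → Vec (Eq Nat 2 2) 0


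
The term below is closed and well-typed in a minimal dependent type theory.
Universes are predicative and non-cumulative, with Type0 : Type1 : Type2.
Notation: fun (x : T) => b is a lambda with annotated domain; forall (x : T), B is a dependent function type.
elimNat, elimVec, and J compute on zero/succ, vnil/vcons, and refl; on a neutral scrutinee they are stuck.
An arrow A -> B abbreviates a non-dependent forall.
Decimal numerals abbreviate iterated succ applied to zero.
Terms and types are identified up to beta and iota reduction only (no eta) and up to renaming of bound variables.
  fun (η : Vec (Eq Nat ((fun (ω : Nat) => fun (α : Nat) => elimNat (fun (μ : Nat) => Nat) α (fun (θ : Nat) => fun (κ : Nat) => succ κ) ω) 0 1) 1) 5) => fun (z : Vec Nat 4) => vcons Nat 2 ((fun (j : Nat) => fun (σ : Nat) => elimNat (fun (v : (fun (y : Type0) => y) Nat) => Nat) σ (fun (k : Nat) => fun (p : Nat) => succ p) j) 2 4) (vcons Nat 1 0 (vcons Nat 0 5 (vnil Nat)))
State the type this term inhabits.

the term's type:
  Vec (Eq Nat 1 1) 5 -> Vec Nat 4 -> Vec Nat 3
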